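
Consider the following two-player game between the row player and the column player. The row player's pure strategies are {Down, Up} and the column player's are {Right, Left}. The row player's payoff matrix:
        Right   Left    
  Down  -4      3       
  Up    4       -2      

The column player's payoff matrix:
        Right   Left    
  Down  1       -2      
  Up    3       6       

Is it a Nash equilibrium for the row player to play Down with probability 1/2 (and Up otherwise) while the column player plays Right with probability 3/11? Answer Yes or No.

Given the column player's mix q = 3/11, the row player's payoff from Down is 12/11 but from Up is -4/11. The row player strictly prefers Down, so the row player would not mix.
So the proposed profile is not a Nash equilibrium.

No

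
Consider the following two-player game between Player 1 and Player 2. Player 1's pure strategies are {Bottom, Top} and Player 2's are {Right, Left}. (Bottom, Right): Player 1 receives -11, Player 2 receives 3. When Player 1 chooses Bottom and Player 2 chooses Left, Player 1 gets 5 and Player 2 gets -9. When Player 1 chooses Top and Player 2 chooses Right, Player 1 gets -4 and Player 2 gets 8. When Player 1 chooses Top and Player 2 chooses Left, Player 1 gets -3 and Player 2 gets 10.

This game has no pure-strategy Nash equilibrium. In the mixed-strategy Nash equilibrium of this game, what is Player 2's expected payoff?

Set Player 2's expected payoff from Right equal to that from Left:
  Player 2's payoff to Right: p·3 + (1−p)·8 = -5p + 8
  Player 2's payoff to Left: p·(-9) + (1−p)·10 = -19p + 10
  -5p + 8 = -19p + 10  ⇒  14p = 2  ⇒  p = 1/7.
At equilibrium Player 2 is indifferent across columns, so Player 2's payoff equals the payoff from Right: (1/7)·3 + (6/7)·8 = 51/7.

51/7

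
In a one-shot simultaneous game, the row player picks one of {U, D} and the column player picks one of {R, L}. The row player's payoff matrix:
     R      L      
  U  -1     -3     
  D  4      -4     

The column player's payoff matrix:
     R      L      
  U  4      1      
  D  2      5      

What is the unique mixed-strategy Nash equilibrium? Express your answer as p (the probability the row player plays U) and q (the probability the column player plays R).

Set the column player's expected payoff from R equal to that from L:
  the column player's payoff from R: p·4 + (1−p)·2 = 2p + 2
  the column player's payoff from L: p·1 + (1−p)·5 = -4p + 5
  2p + 2 = -4p + 5  ⇒  6p = 3  ⇒  p = 1/2.
In a mixed equilibrium the row player is indifferent between U and D; this condition fixes q.
  the row player's expected payoff from U: q·(-1) + (1−q)·(-3) = 2q - 3
  the row player's expected payoff from D: q·4 + (1−q)·(-4) = 8q - 4
  2q - 3 = 8q - 4  ⇒  -6q = -1  ⇒  q = 1/6.

p = 1/2, q = 1/6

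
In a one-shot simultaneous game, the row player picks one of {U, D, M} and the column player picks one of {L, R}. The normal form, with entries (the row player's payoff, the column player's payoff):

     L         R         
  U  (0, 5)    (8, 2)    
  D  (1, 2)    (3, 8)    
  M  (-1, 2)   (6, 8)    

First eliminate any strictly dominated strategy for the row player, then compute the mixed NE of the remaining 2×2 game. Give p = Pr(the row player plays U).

p = 2/3

The row player's strategy M is strictly dominated by U: 0 > -1 and 8 > 6. Eliminate M.
For the column player to be willing to mix, the column player must be indifferent between L and R, which pins down the row player's mix.
  the column player's payoff to L: p·5 + (1−p)·2 = 3p + 2
  the column player's payoff to R: p·2 + (1−p)·8 = -6p + 8
  3p + 2 = -6p + 8  ⇒  9p = 6  ⇒  p = 2/3.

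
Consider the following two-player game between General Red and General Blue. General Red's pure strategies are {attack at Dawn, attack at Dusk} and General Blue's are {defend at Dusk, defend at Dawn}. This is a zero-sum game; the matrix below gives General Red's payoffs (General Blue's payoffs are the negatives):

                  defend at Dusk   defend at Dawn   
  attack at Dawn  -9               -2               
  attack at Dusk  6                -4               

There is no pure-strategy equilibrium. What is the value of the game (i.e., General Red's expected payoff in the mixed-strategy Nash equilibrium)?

General Red's indifference between attack at Dawn and attack at Dusk determines General Blue's mixing probability q:
  General Red's expected payoff from attack at Dawn: q·(-9) + (1−q)·(-2) = -7q - 2
  General Red's expected payoff from attack at Dusk: q·6 + (1−q)·(-4) = 10q - 4
  -7q - 2 = 10q - 4  ⇒  -17q = -2  ⇒  q = 2/17.
The value is General Red's expected payoff against this mix (using attack at Dawn): (2/17)·(-9) + (15/17)·(-2) = -48/17.

v = -48/17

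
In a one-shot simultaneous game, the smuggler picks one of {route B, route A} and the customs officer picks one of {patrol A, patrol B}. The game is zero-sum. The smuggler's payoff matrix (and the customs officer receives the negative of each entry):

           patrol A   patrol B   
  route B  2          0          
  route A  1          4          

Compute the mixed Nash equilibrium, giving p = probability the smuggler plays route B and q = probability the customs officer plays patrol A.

The smuggler's mix must leave the customs officer indifferent between patrol A and patrol B.
  the customs officer's payoff to patrol A: p·(-2) + (1−p)·(-1) = -p - 1
  the customs officer's payoff to patrol B: p·0 + (1−p)·(-4) = 4p - 4
  -p - 1 = 4p - 4  ⇒  -5p = -3  ⇒  p = 3/5.
For the smuggler to be willing to mix, the smuggler must be indifferent between route B and route A, which pins down the customs officer's mix.
  the smuggler's payoff to route B: q·2 + (1−q)·0 = 2q
  the smuggler's payoff to route A: q·1 + (1−q)·4 = -3q + 4
  2q = -3q + 4  ⇒  5q = 4  ⇒  q = 4/5.

p = 3/5, q = 4/5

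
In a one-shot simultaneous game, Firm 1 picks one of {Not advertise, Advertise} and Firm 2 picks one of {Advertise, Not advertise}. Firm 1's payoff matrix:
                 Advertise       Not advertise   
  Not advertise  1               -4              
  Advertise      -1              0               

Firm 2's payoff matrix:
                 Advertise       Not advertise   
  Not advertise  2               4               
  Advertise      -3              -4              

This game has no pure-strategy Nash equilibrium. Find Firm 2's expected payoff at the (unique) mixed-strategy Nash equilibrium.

-4/3

Firm 1's mix must leave Firm 2 indifferent between Advertise and Not advertise.
  Firm 2's payoff from Advertise: p·2 + (1−p)·(-3) = 5p - 3
  Firm 2's payoff from Not advertise: p·4 + (1−p)·(-4) = 8p - 4
  5p - 3 = 8p - 4  ⇒  -3p = -1  ⇒  p = 1/3.
At equilibrium Firm 2 is indifferent across columns, so Firm 2's payoff equals the payoff from Advertise: (1/3)·2 + (2/3)·(-3) = -4/3.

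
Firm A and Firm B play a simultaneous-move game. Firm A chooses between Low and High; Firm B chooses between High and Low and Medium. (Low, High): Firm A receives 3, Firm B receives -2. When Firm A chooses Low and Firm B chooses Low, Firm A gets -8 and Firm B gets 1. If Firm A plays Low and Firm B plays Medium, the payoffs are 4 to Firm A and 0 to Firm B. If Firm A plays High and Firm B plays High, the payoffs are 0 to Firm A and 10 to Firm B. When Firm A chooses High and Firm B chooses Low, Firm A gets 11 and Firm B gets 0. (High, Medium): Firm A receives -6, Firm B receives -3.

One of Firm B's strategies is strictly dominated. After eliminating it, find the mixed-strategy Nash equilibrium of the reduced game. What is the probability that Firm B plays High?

Firm B's strategy Medium is strictly dominated by Low: 1 > 0 and 0 > -3. Eliminate Medium.
Firm B's mix must leave Firm A indifferent between Low and High.
  Firm A's payoff from Low: q·3 + (1−q)·(-8) = 11q - 8
  Firm A's payoff from High: q·0 + (1−q)·11 = -11q + 11
  11q - 8 = -11q + 11  ⇒  22q = 19  ⇒  q = 19/22.

q = 19/22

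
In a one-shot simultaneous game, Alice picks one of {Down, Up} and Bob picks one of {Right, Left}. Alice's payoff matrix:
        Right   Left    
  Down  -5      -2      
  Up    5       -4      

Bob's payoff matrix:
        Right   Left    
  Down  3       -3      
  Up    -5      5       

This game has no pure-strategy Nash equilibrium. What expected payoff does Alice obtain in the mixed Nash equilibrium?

-5/2

Set Alice's expected payoff from Down equal to that from Up:
  Alice's payoff to Down: q·(-5) + (1−q)·(-2) = -3q - 2
  Alice's payoff to Up: q·5 + (1−q)·(-4) = 9q - 4
  -3q - 2 = 9q - 4  ⇒  -12q = -2  ⇒  q = 1/6.
At equilibrium Alice is indifferent across rows, so Alice's payoff equals the payoff from Down: (1/6)·(-5) + (5/6)·(-2) = -5/2.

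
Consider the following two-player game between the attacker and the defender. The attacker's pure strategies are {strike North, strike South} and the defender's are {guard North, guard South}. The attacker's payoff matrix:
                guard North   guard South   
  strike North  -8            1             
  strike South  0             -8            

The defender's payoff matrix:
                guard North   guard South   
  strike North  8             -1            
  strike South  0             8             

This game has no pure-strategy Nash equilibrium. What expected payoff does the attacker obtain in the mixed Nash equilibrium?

-64/17

Set the attacker's expected payoff from strike North equal to that from strike South:
  the attacker's payoff to strike North: q·(-8) + (1−q)·1 = -9q + 1
  the attacker's payoff to strike South: q·0 + (1−q)·(-8) = 8q - 8
  -9q + 1 = 8q - 8  ⇒  -17q = -9  ⇒  q = 9/17.
At equilibrium the attacker is indifferent across rows, so the attacker's payoff equals the payoff from strike North: (9/17)·(-8) + (8/17)·1 = -64/17.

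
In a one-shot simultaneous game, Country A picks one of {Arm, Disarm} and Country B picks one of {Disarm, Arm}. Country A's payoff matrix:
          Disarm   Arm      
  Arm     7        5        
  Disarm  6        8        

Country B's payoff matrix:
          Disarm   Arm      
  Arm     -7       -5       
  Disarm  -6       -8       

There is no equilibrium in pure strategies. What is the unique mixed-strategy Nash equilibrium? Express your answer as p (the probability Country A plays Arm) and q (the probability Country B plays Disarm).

p = 1/2, q = 3/4

For Country B to be willing to mix, Country B must be indifferent between Disarm and Arm, which pins down Country A's mix.
  Country B's payoff from Disarm: p·(-7) + (1−p)·(-6) = -p - 6
  Country B's payoff from Arm: p·(-5) + (1−p)·(-8) = 3p - 8
  -p - 6 = 3p - 8  ⇒  -4p = -2  ⇒  p = 1/2.
Country B's mix must leave Country A indifferent between Arm and Disarm.
  Country A's expected payoff from Arm: q·7 + (1−q)·5 = 2q + 5
  Country A's expected payoff from Disarm: q·6 + (1−q)·8 = -2q + 8
  2q + 5 = -2q + 8  ⇒  4q = 3  ⇒  q = 3/4.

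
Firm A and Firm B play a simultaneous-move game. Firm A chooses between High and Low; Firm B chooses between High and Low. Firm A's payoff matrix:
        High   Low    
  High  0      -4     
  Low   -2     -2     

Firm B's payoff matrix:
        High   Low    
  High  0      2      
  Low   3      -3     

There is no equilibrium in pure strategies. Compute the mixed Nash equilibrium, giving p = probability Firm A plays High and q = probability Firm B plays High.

p = 3/4, q = 1/2

In a mixed equilibrium Firm B is indifferent between High and Low; this condition fixes p.
  Firm B's payoff from High: p·0 + (1−p)·3 = -3p + 3
  Firm B's payoff from Low: p·2 + (1−p)·(-3) = 5p - 3
  -3p + 3 = 5p - 3  ⇒  -8p = -6  ⇒  p = 3/4.
In a mixed equilibrium Firm A is indifferent between High and Low; this condition fixes q.
  Firm A's payoff to High: q·0 + (1−q)·(-4) = 4q - 4
  Firm A's payoff to Low: q·(-2) + (1−q)·(-2) = -2
  4q - 4 = -2  ⇒  4q = 2  ⇒  q = 1/2.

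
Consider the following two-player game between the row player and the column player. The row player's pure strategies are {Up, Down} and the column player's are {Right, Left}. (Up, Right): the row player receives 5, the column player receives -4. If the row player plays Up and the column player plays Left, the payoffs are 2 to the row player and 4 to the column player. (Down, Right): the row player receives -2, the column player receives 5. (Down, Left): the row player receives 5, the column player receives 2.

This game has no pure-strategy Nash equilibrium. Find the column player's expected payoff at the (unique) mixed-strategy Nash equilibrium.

28/11

For the column player to be willing to mix, the column player must be indifferent between Right and Left, which pins down the row player's mix.
  the column player's payoff to Right: p·(-4) + (1−p)·5 = -9p + 5
  the column player's payoff to Left: p·4 + (1−p)·2 = 2p + 2
  -9p + 5 = 2p + 2  ⇒  -11p = -3  ⇒  p = 3/11.
At equilibrium the column player is indifferent across columns, so the column player's payoff equals the payoff from Right: (3/11)·(-4) + (8/11)·5 = 28/11.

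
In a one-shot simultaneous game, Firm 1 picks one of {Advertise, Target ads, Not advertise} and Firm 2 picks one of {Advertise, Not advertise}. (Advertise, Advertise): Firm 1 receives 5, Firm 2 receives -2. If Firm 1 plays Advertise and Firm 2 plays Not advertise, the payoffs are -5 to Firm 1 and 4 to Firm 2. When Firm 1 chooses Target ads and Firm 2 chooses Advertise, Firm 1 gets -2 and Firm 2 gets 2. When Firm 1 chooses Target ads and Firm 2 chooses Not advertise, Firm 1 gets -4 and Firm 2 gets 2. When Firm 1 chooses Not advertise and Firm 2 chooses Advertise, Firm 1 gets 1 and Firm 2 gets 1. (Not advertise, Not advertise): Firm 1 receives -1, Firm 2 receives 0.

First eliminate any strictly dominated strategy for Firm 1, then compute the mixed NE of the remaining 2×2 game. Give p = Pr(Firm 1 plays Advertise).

p = 1/7

Firm 1's strategy Target ads is strictly dominated by Not advertise: 1 > -2 and -1 > -4. Eliminate Target ads.
Firm 1's mix must leave Firm 2 indifferent between Advertise and Not advertise.
  Firm 2's payoff from Advertise: p·(-2) + (1−p)·1 = -3p + 1
  Firm 2's payoff from Not advertise: p·4 + (1−p)·0 = 4p
  -3p + 1 = 4p  ⇒  -7p = -1  ⇒  p = 1/7.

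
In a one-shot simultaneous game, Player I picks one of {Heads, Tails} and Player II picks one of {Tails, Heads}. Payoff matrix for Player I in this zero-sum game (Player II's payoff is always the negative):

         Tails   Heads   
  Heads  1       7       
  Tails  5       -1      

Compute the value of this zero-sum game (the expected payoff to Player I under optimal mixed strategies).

Set Player I's expected payoff from Heads equal to that from Tails:
  Player I's payoff from Heads: q·1 + (1−q)·7 = -6q + 7
  Player I's payoff from Tails: q·5 + (1−q)·(-1) = 6q - 1
  -6q + 7 = 6q - 1  ⇒  -12q = -8  ⇒  q = 2/3.
The value is Player I's expected payoff against this mix (using Heads): (2/3)·1 + (1/3)·7 = 3.

v = 3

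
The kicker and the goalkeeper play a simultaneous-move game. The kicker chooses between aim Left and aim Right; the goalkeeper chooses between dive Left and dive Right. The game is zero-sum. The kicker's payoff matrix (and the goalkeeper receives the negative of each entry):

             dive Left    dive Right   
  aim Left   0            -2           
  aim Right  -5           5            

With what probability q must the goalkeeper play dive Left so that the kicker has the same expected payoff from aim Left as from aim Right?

The kicker's indifference between aim Left and aim Right determines the goalkeeper's mixing probability q:
  the kicker's expected payoff from aim Left: q·0 + (1−q)·(-2) = 2q - 2
  the kicker's expected payoff from aim Right: q·(-5) + (1−q)·5 = -10q + 5
  2q - 2 = -10q + 5  ⇒  12q = 7  ⇒  q = 7/12.

q = 7/12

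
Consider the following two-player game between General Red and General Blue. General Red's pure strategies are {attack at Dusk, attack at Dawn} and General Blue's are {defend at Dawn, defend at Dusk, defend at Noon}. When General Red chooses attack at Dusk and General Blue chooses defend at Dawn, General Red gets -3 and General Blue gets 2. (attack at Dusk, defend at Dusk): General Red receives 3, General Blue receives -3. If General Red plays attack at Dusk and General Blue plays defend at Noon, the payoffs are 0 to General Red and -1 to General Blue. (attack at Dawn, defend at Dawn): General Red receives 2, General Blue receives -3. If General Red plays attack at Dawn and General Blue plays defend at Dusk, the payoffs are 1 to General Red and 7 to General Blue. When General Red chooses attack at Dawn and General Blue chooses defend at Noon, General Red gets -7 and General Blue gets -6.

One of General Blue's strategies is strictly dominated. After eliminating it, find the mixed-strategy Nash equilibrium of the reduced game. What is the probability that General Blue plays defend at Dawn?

q = 2/7

General Blue's strategy defend at Noon is strictly dominated by defend at Dawn: 2 > -1 and -3 > -6. Eliminate defend at Noon.
For General Red to be willing to mix, General Red must be indifferent between attack at Dusk and attack at Dawn, which pins down General Blue's mix.
  General Red's payoff to attack at Dusk: q·(-3) + (1−q)·3 = -6q + 3
  General Red's payoff to attack at Dawn: q·2 + (1−q)·1 = q + 1
  -6q + 3 = q + 1  ⇒  -7q = -2  ⇒  q = 2/7.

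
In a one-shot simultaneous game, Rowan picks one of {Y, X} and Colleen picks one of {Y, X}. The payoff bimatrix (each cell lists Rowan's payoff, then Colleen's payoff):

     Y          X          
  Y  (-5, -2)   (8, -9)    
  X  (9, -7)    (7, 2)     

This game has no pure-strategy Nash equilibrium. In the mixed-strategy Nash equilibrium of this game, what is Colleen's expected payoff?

-67/16

Set Colleen's expected payoff from Y equal to that from X:
  Colleen's expected payoff from Y: p·(-2) + (1−p)·(-7) = 5p - 7
  Colleen's expected payoff from X: p·(-9) + (1−p)·2 = -11p + 2
  5p - 7 = -11p + 2  ⇒  16p = 9  ⇒  p = 9/16.
At equilibrium Colleen is indifferent across columns, so Colleen's payoff equals the payoff from Y: (9/16)·(-2) + (7/16)·(-7) = -67/16.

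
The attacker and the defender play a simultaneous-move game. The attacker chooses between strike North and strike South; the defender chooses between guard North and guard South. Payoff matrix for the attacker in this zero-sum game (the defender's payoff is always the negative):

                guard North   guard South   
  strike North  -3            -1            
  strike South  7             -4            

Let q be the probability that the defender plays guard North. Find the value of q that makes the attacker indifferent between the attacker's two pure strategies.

q = 3/13

For the attacker to be willing to mix, the attacker must be indifferent between strike North and strike South, which pins down the defender's mix.
  the attacker's payoff to strike North: q·(-3) + (1−q)·(-1) = -2q - 1
  the attacker's payoff to strike South: q·7 + (1−q)·(-4) = 11q - 4
  -2q - 1 = 11q - 4  ⇒  -13q = -3  ⇒  q = 3/13.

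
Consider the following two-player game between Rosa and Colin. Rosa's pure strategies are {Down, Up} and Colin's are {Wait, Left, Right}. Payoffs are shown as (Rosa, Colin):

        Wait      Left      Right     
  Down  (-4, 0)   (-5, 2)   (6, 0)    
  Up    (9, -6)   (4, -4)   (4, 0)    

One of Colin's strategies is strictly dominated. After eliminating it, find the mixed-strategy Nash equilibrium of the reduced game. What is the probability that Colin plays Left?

Colin's strategy Wait is strictly dominated by Left: 2 > 0 and -4 > -6. Eliminate Wait.
Colin's mix must leave Rosa indifferent between Down and Up.
  Rosa's payoff from Down: q·(-5) + (1−q)·6 = -11q + 6
  Rosa's payoff from Up: q·4 + (1−q)·4 = 4
  -11q + 6 = 4  ⇒  -11q = -2  ⇒  q = 2/11.

q = 2/11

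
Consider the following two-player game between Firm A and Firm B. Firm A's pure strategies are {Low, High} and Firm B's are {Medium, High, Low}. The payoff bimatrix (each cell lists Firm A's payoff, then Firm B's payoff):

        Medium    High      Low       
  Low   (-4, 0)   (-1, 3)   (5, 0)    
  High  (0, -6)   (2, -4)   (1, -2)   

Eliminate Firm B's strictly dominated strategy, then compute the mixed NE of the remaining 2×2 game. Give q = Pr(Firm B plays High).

Firm B's strategy Medium is strictly dominated by High: 3 > 0 and -4 > -6. Eliminate Medium.
Firm B's mix must leave Firm A indifferent between Low and High.
  Firm A's payoff to Low: q·(-1) + (1−q)·5 = -6q + 5
  Firm A's payoff to High: q·2 + (1−q)·1 = q + 1
  -6q + 5 = q + 1  ⇒  -7q = -4  ⇒  q = 4/7.

q = 4/7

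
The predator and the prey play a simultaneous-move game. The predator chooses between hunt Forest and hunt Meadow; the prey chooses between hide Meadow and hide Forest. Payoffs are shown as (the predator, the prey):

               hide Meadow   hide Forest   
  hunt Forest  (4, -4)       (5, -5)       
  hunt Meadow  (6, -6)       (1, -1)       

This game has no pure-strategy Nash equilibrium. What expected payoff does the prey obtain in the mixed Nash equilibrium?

The predator's mix must leave the prey indifferent between hide Meadow and hide Forest.
  the prey's expected payoff from hide Meadow: p·(-4) + (1−p)·(-6) = 2p - 6
  the prey's expected payoff from hide Forest: p·(-5) + (1−p)·(-1) = -4p - 1
  2p - 6 = -4p - 1  ⇒  6p = 5  ⇒  p = 5/6.
At equilibrium the prey is indifferent across columns, so the prey's payoff equals the payoff from hide Meadow: (5/6)·(-4) + (1/6)·(-6) = -13/3.

-13/3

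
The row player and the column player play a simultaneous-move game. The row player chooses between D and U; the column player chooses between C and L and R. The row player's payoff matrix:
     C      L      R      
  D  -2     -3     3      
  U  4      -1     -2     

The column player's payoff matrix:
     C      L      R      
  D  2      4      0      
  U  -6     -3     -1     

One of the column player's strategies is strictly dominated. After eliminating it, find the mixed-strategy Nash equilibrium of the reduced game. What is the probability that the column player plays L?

q = 5/7

The column player's strategy C is strictly dominated by L: 4 > 2 and -3 > -6. Eliminate C.
The row player's indifference between D and U determines the column player's mixing probability q:
  the row player's payoff to D: q·(-3) + (1−q)·3 = -6q + 3
  the row player's payoff to U: q·(-1) + (1−q)·(-2) = q - 2
  -6q + 3 = q - 2  ⇒  -7q = -5  ⇒  q = 5/7.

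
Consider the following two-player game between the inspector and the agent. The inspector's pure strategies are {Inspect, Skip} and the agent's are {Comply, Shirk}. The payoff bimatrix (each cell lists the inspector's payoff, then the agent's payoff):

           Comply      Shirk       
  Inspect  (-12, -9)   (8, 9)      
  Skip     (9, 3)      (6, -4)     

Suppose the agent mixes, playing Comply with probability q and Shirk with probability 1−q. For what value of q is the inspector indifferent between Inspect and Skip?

The inspector's indifference between Inspect and Skip determines the agent's mixing probability q:
  the inspector's payoff from Inspect: q·(-12) + (1−q)·8 = -20q + 8
  the inspector's payoff from Skip: q·9 + (1−q)·6 = 3q + 6
  -20q + 8 = 3q + 6  ⇒  -23q = -2  ⇒  q = 2/23.

q = 2/23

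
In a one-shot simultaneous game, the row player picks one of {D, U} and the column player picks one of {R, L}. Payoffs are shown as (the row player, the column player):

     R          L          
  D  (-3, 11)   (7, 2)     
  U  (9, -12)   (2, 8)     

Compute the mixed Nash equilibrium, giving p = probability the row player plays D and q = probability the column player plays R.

The column player's indifference between R and L determines the row player's mixing probability p:
  the column player's payoff from R: p·11 + (1−p)·(-12) = 23p - 12
  the column player's payoff from L: p·2 + (1−p)·8 = -6p + 8
  23p - 12 = -6p + 8  ⇒  29p = 20  ⇒  p = 20/29.
Set the row player's expected payoff from D equal to that from U:
  the row player's payoff from D: q·(-3) + (1−q)·7 = -10q + 7
  the row player's payoff from U: q·9 + (1−q)·2 = 7q + 2
  -10q + 7 = 7q + 2  ⇒  -17q = -5  ⇒  q = 5/17.

p = 20/29, q = 5/17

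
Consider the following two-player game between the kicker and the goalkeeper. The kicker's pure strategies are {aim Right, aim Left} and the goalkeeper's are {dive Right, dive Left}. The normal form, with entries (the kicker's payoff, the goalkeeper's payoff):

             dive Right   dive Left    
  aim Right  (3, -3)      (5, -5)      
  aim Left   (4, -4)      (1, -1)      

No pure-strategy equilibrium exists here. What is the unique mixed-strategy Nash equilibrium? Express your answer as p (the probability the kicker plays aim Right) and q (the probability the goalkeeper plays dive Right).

In a mixed equilibrium the goalkeeper is indifferent between dive Right and dive Left; this condition fixes p.
  the goalkeeper's payoff from dive Right: p·(-3) + (1−p)·(-4) = p - 4
  the goalkeeper's payoff from dive Left: p·(-5) + (1−p)·(-1) = -4p - 1
  p - 4 = -4p - 1  ⇒  5p = 3  ⇒  p = 3/5.
The kicker's indifference between aim Right and aim Left determines the goalkeeper's mixing probability q:
  the kicker's payoff to aim Right: q·3 + (1−q)·5 = -2q + 5
  the kicker's payoff to aim Left: q·4 + (1−q)·1 = 3q + 1
  -2q + 5 = 3q + 1  ⇒  -5q = -4  ⇒  q = 4/5.

p = 3/5, q = 4/5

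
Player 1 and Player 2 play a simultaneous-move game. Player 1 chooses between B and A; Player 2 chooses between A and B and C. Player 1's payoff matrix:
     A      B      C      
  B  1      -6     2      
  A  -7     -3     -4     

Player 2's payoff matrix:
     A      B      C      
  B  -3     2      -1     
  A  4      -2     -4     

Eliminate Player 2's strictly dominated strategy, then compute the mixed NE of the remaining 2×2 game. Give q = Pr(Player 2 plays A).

Player 2's strategy C is strictly dominated by B: 2 > -1 and -2 > -4. Eliminate C.
In a mixed equilibrium Player 1 is indifferent between B and A; this condition fixes q.
  Player 1's payoff to B: q·1 + (1−q)·(-6) = 7q - 6
  Player 1's payoff to A: q·(-7) + (1−q)·(-3) = -4q - 3
  7q - 6 = -4q - 3  ⇒  11q = 3  ⇒  q = 3/11.

q = 3/11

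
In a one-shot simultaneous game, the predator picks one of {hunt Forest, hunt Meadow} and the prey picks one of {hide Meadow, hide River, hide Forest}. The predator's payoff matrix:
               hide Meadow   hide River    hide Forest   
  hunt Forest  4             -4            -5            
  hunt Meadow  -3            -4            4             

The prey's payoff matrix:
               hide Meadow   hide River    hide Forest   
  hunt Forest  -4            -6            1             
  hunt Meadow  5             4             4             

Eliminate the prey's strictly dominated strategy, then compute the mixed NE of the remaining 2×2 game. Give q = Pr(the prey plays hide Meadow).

The prey's strategy hide River is strictly dominated by hide Meadow: -4 > -6 and 5 > 4. Eliminate hide River.
The prey's mix must leave the predator indifferent between hunt Forest and hunt Meadow.
  the predator's payoff to hunt Forest: q·4 + (1−q)·(-5) = 9q - 5
  the predator's payoff to hunt Meadow: q·(-3) + (1−q)·4 = -7q + 4
  9q - 5 = -7q + 4  ⇒  16q = 9  ⇒  q = 9/16.

q = 9/16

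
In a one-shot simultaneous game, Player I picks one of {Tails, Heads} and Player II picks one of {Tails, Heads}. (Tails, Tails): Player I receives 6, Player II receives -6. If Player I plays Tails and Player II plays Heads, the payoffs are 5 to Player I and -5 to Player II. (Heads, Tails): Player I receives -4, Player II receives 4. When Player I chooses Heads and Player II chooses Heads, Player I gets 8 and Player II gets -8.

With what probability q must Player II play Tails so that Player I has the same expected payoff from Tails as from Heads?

q = 3/13

Player I's indifference between Tails and Heads determines Player II's mixing probability q:
  Player I's expected payoff from Tails: q·6 + (1−q)·5 = q + 5
  Player I's expected payoff from Heads: q·(-4) + (1−q)·8 = -12q + 8
  q + 5 = -12q + 8  ⇒  13q = 3  ⇒  q = 3/13.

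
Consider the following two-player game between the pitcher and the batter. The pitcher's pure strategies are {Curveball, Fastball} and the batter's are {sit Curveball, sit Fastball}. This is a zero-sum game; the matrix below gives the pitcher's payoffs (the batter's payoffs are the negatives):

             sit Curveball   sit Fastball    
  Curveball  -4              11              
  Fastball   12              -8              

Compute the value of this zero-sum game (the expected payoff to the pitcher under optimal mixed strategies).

v = 20/7

Set the pitcher's expected payoff from Curveball equal to that from Fastball:
  the pitcher's expected payoff from Curveball: q·(-4) + (1−q)·11 = -15q + 11
  the pitcher's expected payoff from Fastball: q·12 + (1−q)·(-8) = 20q - 8
  -15q + 11 = 20q - 8  ⇒  -35q = -19  ⇒  q = 19/35.
The value is the pitcher's expected payoff against this mix (using Curveball): (19/35)·(-4) + (16/35)·11 = 20/7.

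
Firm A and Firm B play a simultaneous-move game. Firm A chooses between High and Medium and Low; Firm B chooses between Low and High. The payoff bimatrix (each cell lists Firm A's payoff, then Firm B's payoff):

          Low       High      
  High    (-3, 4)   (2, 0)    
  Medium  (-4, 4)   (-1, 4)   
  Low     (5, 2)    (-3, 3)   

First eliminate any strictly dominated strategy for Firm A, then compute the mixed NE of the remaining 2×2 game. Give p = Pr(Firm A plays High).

p = 1/5

Firm A's strategy Medium is strictly dominated by High: -3 > -4 and 2 > -1. Eliminate Medium.
For Firm B to be willing to mix, Firm B must be indifferent between Low and High, which pins down Firm A's mix.
  Firm B's payoff from Low: p·4 + (1−p)·2 = 2p + 2
  Firm B's payoff from High: p·0 + (1−p)·3 = -3p + 3
  2p + 2 = -3p + 3  ⇒  5p = 1  ⇒  p = 1/5.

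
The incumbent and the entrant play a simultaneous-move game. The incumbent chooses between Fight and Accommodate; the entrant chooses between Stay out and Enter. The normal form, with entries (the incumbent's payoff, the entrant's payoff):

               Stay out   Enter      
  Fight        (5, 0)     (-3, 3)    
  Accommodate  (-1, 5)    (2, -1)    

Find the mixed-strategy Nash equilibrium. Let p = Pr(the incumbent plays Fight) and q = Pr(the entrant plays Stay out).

p = 2/3, q = 5/11

The incumbent's mix must leave the entrant indifferent between Stay out and Enter.
  the entrant's expected payoff from Stay out: p·0 + (1−p)·5 = -5p + 5
  the entrant's expected payoff from Enter: p·3 + (1−p)·(-1) = 4p - 1
  -5p + 5 = 4p - 1  ⇒  -9p = -6  ⇒  p = 2/3.
The entrant's mix must leave the incumbent indifferent between Fight and Accommodate.
  the incumbent's payoff to Fight: q·5 + (1−q)·(-3) = 8q - 3
  the incumbent's payoff to Accommodate: q·(-1) + (1−q)·2 = -3q + 2
  8q - 3 = -3q + 2  ⇒  11q = 5  ⇒  q = 5/11.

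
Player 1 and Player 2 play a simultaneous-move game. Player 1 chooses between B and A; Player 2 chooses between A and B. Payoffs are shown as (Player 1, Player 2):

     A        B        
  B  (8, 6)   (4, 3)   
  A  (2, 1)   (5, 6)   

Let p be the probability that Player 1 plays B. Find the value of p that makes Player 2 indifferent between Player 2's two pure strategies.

Player 2's indifference between A and B determines Player 1's mixing probability p:
  Player 2's payoff to A: p·6 + (1−p)·1 = 5p + 1
  Player 2's payoff to B: p·3 + (1−p)·6 = -3p + 6
  5p + 1 = -3p + 6  ⇒  8p = 5  ⇒  p = 5/8.

p = 5/8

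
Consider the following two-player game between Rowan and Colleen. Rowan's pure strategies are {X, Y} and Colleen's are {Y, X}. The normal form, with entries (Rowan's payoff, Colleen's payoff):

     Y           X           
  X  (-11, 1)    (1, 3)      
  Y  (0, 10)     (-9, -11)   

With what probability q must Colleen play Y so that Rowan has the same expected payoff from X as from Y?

q = 10/21

Colleen's mix must leave Rowan indifferent between X and Y.
  Rowan's payoff from X: q·(-11) + (1−q)·1 = -12q + 1
  Rowan's payoff from Y: q·0 + (1−q)·(-9) = 9q - 9
  -12q + 1 = 9q - 9  ⇒  -21q = -10  ⇒  q = 10/21.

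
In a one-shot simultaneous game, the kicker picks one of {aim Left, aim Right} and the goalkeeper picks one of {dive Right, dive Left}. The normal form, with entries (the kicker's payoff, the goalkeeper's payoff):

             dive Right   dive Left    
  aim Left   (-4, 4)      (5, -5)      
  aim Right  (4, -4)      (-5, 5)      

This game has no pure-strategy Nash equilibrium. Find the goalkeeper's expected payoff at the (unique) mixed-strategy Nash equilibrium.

0

Set the goalkeeper's expected payoff from dive Right equal to that from dive Left:
  the goalkeeper's payoff to dive Right: p·4 + (1−p)·(-4) = 8p - 4
  the goalkeeper's payoff to dive Left: p·(-5) + (1−p)·5 = -10p + 5
  8p - 4 = -10p + 5  ⇒  18p = 9  ⇒  p = 1/2.
At equilibrium the goalkeeper is indifferent across columns, so the goalkeeper's payoff equals the payoff from dive Right: (1/2)·4 + (1/2)·(-4) = 0.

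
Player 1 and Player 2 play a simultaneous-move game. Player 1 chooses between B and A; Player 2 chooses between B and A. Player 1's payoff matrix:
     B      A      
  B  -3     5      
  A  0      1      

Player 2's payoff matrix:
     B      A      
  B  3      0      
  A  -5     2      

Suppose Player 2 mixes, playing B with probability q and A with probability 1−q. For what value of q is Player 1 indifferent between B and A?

q = 4/7

Set Player 1's expected payoff from B equal to that from A:
  Player 1's payoff from B: q·(-3) + (1−q)·5 = -8q + 5
  Player 1's payoff from A: q·0 + (1−q)·1 = -q + 1
  -8q + 5 = -q + 1  ⇒  -7q = -4  ⇒  q = 4/7.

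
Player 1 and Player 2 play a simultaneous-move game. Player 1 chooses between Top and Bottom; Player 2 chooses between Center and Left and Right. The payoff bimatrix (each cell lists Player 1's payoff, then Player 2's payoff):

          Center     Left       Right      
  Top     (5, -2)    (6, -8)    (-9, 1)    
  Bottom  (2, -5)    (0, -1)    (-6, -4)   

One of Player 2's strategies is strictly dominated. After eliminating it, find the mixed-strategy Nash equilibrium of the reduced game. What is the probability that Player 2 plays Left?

Player 2's strategy Center is strictly dominated by Right: 1 > -2 and -4 > -5. Eliminate Center.
In a mixed equilibrium Player 1 is indifferent between Top and Bottom; this condition fixes q.
  Player 1's payoff from Top: q·6 + (1−q)·(-9) = 15q - 9
  Player 1's payoff from Bottom: q·0 + (1−q)·(-6) = 6q - 6
  15q - 9 = 6q - 6  ⇒  9q = 3  ⇒  q = 1/3.

q = 1/3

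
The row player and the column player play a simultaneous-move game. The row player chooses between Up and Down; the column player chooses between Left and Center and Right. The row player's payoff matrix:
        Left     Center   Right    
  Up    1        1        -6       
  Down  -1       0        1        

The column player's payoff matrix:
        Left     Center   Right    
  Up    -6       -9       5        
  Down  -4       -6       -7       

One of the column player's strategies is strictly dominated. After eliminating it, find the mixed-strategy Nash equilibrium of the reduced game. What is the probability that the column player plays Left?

The column player's strategy Center is strictly dominated by Left: -6 > -9 and -4 > -6. Eliminate Center.
For the row player to be willing to mix, the row player must be indifferent between Up and Down, which pins down the column player's mix.
  the row player's payoff from Up: q·1 + (1−q)·(-6) = 7q - 6
  the row player's payoff from Down: q·(-1) + (1−q)·1 = -2q + 1
  7q - 6 = -2q + 1  ⇒  9q = 7  ⇒  q = 7/9.

q = 7/9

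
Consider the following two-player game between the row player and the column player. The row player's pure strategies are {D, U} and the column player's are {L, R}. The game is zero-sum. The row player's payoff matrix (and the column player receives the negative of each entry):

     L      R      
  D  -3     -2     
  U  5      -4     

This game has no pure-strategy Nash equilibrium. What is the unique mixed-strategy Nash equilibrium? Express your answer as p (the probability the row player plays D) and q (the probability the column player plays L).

The column player's indifference between L and R determines the row player's mixing probability p:
  the column player's payoff to L: p·3 + (1−p)·(-5) = 8p - 5
  the column player's payoff to R: p·2 + (1−p)·4 = -2p + 4
  8p - 5 = -2p + 4  ⇒  10p = 9  ⇒  p = 9/10.
For the row player to be willing to mix, the row player must be indifferent between D and U, which pins down the column player's mix.
  the row player's payoff from D: q·(-3) + (1−q)·(-2) = -q - 2
  the row player's payoff from U: q·5 + (1−q)·(-4) = 9q - 4
  -q - 2 = 9q - 4  ⇒  -10q = -2  ⇒  q = 1/5.

p = 9/10, q = 1/5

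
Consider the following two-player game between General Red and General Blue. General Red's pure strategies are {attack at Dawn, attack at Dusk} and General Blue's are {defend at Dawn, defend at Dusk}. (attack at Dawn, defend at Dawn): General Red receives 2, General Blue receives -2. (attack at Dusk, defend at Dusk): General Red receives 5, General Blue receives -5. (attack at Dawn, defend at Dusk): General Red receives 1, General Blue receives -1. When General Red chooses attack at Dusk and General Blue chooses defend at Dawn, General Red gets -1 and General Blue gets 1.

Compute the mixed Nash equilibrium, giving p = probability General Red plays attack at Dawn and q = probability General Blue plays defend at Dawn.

p = 6/7, q = 4/7

In a mixed equilibrium General Blue is indifferent between defend at Dawn and defend at Dusk; this condition fixes p.
  General Blue's payoff to defend at Dawn: p·(-2) + (1−p)·1 = -3p + 1
  General Blue's payoff to defend at Dusk: p·(-1) + (1−p)·(-5) = 4p - 5
  -3p + 1 = 4p - 5  ⇒  -7p = -6  ⇒  p = 6/7.
For General Red to be willing to mix, General Red must be indifferent between attack at Dawn and attack at Dusk, which pins down General Blue's mix.
  General Red's expected payoff from attack at Dawn: q·2 + (1−q)·1 = q + 1
  General Red's expected payoff from attack at Dusk: q·(-1) + (1−q)·5 = -6q + 5
  q + 1 = -6q + 5  ⇒  7q = 4  ⇒  q = 4/7.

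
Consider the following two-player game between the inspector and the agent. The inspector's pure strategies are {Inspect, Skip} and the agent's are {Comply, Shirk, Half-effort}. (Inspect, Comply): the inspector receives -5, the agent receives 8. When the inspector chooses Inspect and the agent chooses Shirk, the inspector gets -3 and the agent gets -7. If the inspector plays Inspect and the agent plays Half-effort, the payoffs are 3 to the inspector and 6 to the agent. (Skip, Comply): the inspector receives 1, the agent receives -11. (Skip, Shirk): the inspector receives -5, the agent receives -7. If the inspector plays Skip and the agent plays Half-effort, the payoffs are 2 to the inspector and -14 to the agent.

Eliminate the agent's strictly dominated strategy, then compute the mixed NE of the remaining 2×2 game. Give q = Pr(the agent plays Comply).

The agent's strategy Half-effort is strictly dominated by Comply: 8 > 6 and -11 > -14. Eliminate Half-effort.
In a mixed equilibrium the inspector is indifferent between Inspect and Skip; this condition fixes q.
  the inspector's payoff from Inspect: q·(-5) + (1−q)·(-3) = -2q - 3
  the inspector's payoff from Skip: q·1 + (1−q)·(-5) = 6q - 5
  -2q - 3 = 6q - 5  ⇒  -8q = -2  ⇒  q = 1/4.

q = 1/4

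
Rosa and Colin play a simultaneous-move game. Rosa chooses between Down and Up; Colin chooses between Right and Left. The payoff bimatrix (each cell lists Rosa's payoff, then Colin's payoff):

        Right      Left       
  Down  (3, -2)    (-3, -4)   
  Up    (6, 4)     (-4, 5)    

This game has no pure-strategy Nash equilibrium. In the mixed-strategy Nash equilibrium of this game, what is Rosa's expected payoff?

Colin's mix must leave Rosa indifferent between Down and Up.
  Rosa's expected payoff from Down: q·3 + (1−q)·(-3) = 6q - 3
  Rosa's expected payoff from Up: q·6 + (1−q)·(-4) = 10q - 4
  6q - 3 = 10q - 4  ⇒  -4q = -1  ⇒  q = 1/4.
At equilibrium Rosa is indifferent across rows, so Rosa's payoff equals the payoff from Down: (1/4)·3 + (3/4)·(-3) = -3/2.

-3/2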